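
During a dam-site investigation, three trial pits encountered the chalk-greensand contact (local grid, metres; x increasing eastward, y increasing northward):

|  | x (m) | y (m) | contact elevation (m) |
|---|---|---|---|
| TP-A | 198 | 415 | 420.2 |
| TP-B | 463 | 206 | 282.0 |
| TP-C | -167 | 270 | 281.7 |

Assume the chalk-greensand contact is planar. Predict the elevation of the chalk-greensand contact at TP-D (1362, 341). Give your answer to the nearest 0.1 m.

454.4 m

Two edge vectors: TP-A→TP-B = (265, -209, -138.2), TP-A→TP-C = (-365, -145, -138.5).
Normal n = (TP-A→TP-B) × (TP-A→TP-C) = (8907.5, 87145.5, -114710).
So ∂z/∂x = −n_x/n_z = 0.077652 and ∂z/∂y = −n_y/n_z = 0.759703.
Intercept c from TP-A: 420.2 − 15.38 − 315.28 = 89.55.
At (1362, 341): z = 105.8 + 259.1 + 89.55 = 454.4 m.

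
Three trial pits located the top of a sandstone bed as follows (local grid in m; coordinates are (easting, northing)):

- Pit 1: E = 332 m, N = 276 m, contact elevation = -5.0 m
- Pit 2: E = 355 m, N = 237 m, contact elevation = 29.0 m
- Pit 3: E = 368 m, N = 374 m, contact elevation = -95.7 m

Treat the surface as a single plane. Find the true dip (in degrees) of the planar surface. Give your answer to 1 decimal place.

Let the plane be z = a·E + b·N + c.
Pit 2−Pit 1: 23a − 39b = 34;  Pit 3−Pit 1: 36a + 98b = −90.7.
Solving gives a = −0.05612, b = −0.90489.
Gradient magnitude |∇z| = √(a² + b²) = √(0.00315 + 0.81883) = 0.90663.
True dip = arctan(0.90663) = 42.2°, dipping toward N (azimuth ≈ 004°).

42.2°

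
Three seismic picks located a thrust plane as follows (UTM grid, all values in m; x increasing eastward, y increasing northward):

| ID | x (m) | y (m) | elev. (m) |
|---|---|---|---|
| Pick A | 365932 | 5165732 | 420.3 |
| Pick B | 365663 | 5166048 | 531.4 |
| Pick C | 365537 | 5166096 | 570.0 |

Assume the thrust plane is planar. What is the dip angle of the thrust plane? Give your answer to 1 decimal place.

16.1°

Let the plane be z = a·x + b·y + c.
Pick B−Pick A: −269a + 316b = 111.1;  Pick C−Pick A: −395a + 364b = 149.7.
Solving gives a = −0.25516, b = 0.13437.
Gradient magnitude |∇z| = √(a² + b²) = √(0.06511 + 0.01806) = 0.28838.
True dip = arctan(0.28838) = 16.1°, dipping toward ESE (azimuth ≈ 118°).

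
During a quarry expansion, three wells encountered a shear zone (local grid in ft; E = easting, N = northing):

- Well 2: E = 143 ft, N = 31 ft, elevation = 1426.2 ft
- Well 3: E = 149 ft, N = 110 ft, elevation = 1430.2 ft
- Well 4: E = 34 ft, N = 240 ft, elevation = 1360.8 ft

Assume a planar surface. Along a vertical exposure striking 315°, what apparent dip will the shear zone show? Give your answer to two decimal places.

23.13°

Two edge vectors: Well 2→Well 3 = (6, 79, 4), Well 2→Well 4 = (-109, 209, -65.4).
Normal n = (Well 2→Well 3) × (Well 2→Well 4) = (-6002.6, -43.6, 9865).
So ∂z/∂E = −n_x/n_z = 0.60847 and ∂z/∂N = −n_y/n_z = 0.00442.
Unit vector along 315° is (sin 315°, cos 315°) = (-0.7071, 0.7071).
Slope in that direction = a·(-0.7071) + b·(0.7071) = −0.42713.
Apparent dip = arctan|0.42713| = 23.13° (true dip is 31.3°, so apparent ≤ true as expected).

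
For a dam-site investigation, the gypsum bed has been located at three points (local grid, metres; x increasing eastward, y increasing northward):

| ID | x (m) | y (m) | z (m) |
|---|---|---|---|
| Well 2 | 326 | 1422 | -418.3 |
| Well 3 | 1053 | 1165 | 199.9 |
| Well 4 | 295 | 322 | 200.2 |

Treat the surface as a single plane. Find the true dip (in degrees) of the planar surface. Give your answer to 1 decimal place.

Two edge vectors: Well 2→Well 3 = (727, -257, 618.2), Well 2→Well 4 = (-31, -1100, 618.5).
Normal n = (Well 2→Well 3) × (Well 2→Well 4) = (521065.5, -468813.7, -807667).
So ∂z/∂x = −n_x/n_z = 0.64515 and ∂z/∂y = −n_y/n_z = −0.58045.
Gradient magnitude |∇z| = √(a² + b²) = √(0.41622 + 0.33693) = 0.86784.
True dip = arctan(0.86784) = 41.0°, dipping toward NW (azimuth ≈ 312°).

41.0°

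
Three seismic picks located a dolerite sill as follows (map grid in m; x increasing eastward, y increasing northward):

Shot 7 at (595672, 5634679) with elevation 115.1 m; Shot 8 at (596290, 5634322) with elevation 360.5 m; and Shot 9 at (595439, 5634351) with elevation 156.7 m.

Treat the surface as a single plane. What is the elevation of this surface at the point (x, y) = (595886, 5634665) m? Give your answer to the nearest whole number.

168 m

Let the plane be z = a·x + b·y + c.
Shot 8−Shot 7: 618a − 357b = 245.4;  Shot 9−Shot 7: −233a − 328b = 41.6.
Solving gives a = 0.22960281, b = −0.28993127.
Then c = 115.1 − a·595672 − b·5634679 = 1497016.75.
At (595886, 5634665): z = 136817.1 − 1633665.6 + 1497016.75 = 168.3 m.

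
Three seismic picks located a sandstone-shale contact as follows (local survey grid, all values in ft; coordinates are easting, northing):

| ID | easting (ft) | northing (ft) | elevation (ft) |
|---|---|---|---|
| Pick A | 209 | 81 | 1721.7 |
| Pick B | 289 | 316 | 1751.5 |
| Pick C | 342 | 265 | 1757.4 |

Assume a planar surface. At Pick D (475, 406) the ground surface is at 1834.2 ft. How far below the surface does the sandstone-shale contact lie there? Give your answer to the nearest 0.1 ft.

Let the plane be z = a·easting + b·northing + c.
Pick B−Pick A: 80a + 235b = 29.8;  Pick C−Pick A: 133a + 184b = 35.7.
Solving gives a = 0.17577, b = 0.06697.
Then c = 1721.7 − a·209 − b·81 = 1679.54.
At (475, 406): z_contact = 83.49 + 27.19 + 1679.54 = 1790.22 ft.
Depth below ground = 1834.2 − 1790.22 = 44.0 ft.

44.0 ft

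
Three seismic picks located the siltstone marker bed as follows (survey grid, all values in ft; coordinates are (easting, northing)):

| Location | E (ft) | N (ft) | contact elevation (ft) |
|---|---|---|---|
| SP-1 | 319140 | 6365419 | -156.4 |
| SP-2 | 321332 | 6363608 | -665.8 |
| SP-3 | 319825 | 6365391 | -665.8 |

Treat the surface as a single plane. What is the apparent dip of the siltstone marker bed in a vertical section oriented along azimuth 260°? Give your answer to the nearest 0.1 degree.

41.1°

Two edge vectors: SP-1→SP-2 = (2192, -1811, -509.4), SP-1→SP-3 = (685, -28, -509.4).
Normal n = (SP-1→SP-2) × (SP-1→SP-3) = (908260.2, 767665.8, 1179159).
So ∂z/∂E = −n_x/n_z = −0.77026 and ∂z/∂N = −n_y/n_z = −0.65103.
Unit vector along 260° is (sin 260°, cos 260°) = (-0.9848, -0.1736).
Slope in that direction = a·(-0.9848) + b·(-0.1736) = 0.87161.
Apparent dip = arctan|0.87161| = 41.1° (true dip is 45.2°, so apparent ≤ true as expected).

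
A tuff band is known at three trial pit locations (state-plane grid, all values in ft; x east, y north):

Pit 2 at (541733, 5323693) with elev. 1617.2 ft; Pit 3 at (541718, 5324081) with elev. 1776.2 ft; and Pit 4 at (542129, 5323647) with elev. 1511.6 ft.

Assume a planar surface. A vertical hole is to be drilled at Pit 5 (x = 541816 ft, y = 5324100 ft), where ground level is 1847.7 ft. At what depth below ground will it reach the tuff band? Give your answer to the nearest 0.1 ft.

Let the plane be z = a·x + b·y + c.
Pit 3−Pit 2: −15a + 388b = 159;  Pit 4−Pit 2: 396a − 46b = −105.6.
Solving gives a = −0.220052563, b = 0.401286628.
Then c = 1617.2 − a·541733 − b·5323693 = −2015499.88.
At (541816, 5324100): z_contact = −119228.00 + 2136490.13 − 2015499.88 = 1762.26 ft.
Depth below ground = 1847.7 − 1762.26 = 85.4 ft.

85.4 ft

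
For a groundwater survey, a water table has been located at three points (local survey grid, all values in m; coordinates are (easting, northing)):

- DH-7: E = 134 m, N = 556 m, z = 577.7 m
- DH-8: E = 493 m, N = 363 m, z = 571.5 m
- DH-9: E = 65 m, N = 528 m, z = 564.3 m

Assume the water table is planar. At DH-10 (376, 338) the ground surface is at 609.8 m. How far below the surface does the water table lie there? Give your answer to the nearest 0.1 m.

Two edge vectors: DH-7→DH-8 = (359, -193, -6.2), DH-7→DH-9 = (-69, -28, -13.4).
Normal n = (DH-7→DH-8) × (DH-7→DH-9) = (2412.6, 5238.4, -23369).
So ∂z/∂E = −n_x/n_z = 0.10324 and ∂z/∂N = −n_y/n_z = 0.22416.
Intercept c from DH-7: 577.7 − 13.83 − 124.63 = 439.23.
At (376, 338): z_contact = 38.82 + 75.77 + 439.23 = 553.82 m.
Depth below ground = 609.8 − 553.82 = 56.0 m.

56.0 m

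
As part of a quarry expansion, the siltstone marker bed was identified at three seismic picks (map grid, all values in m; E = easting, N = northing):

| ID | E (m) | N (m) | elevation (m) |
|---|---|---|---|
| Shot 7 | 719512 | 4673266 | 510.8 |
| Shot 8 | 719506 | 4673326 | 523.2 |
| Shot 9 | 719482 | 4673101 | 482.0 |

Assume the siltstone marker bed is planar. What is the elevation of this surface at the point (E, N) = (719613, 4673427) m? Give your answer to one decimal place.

530.7 m

Two edge vectors: Shot 7→Shot 8 = (-6, 60, 12.4), Shot 7→Shot 9 = (-30, -165, -28.8).
Normal n = (Shot 7→Shot 8) × (Shot 7→Shot 9) = (318, -544.8, 2790).
So ∂z/∂E = −n_x/n_z = −0.113978495 and ∂z/∂N = −n_y/n_z = 0.195268817.
Intercept c from Shot 7: 510.8 + 82008.89 − 912543.12 = −830023.43.
At (719613, 4673427): z = −82020.4 + 912574.6 − 830023.43 = 530.7 m.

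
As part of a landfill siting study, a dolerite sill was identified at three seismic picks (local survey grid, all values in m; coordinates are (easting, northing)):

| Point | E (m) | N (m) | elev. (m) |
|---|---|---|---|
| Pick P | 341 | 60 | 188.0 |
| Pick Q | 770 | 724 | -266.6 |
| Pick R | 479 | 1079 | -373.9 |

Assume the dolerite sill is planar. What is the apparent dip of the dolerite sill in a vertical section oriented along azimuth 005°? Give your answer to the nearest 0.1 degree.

Let the plane be z = a·E + b·N + c.
Pick Q−Pick P: 429a + 664b = −454.6;  Pick R−Pick P: 138a + 1019b = −561.9.
Solving gives a = −0.26087, b = −0.51609.
Unit vector along 005° is (sin 5°, cos 5°) = (0.0872, 0.9962).
Slope in that direction = a·(0.0872) + b·(0.9962) = −0.53687.
Apparent dip = arctan|0.53687| = 28.2° (true dip is 30.0°, so apparent ≤ true as expected).

28.2°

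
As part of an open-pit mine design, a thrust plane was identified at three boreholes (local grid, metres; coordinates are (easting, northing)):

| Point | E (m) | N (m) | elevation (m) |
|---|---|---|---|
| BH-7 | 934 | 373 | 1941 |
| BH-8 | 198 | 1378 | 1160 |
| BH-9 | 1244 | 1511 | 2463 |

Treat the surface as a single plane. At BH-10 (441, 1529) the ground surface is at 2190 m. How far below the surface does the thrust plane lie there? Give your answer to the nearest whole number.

712 m

Let the plane be z = a·E + b·N + c.
BH-8−BH-7: −736a + 1005b = −781;  BH-9−BH-7: 310a + 1138b = 522.
Solving gives a = 1.22998, b = 0.12364.
Then c = 1941 − a·934 − b·373 = 746.08.
At (441, 1529): z_contact = 542.4 + 189.1 + 746.08 = 1477.6 m.
Depth below ground = 2190 − 1477.6 = 712 m.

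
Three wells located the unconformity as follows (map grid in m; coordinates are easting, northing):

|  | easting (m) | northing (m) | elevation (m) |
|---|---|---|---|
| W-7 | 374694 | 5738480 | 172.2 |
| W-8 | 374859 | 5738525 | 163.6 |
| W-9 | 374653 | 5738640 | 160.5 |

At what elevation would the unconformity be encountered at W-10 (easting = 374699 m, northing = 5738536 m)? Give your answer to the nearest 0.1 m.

167.5 m

Let the plane be z = a·easting + b·northing + c.
W-8−W-7: 165a + 45b = −8.6;  W-9−W-7: −41a + 160b = −11.7.
Solving gives a = −0.030076120, b = −0.080832006.
Then c = 172.2 − a·374694 − b·5738480 = 475294.39.
At (374699, 5738536): z = −11269.5 − 463857.4 + 475294.39 = 167.5 m.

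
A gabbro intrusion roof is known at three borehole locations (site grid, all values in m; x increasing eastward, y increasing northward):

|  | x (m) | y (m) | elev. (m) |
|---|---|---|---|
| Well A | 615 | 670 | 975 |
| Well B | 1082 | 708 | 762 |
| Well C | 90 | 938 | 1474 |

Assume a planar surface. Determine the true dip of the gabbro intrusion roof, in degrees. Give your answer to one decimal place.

Let the plane be z = a·x + b·y + c.
Well B−Well A: 467a + 38b = −213;  Well C−Well A: −525a + 268b = 499.
Solving gives a = −0.52407, b = 0.83531.
Gradient magnitude |∇z| = √(a² + b²) = √(0.27465 + 0.69774) = 0.98610.
True dip = arctan(0.98610) = 44.6°, dipping toward SSE (azimuth ≈ 148°).

44.6°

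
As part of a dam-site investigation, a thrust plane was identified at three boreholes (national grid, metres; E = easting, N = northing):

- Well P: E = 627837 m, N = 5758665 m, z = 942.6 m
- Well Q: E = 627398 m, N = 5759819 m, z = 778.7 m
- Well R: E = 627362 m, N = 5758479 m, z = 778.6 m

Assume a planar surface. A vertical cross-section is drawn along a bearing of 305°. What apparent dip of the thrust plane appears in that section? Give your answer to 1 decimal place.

16.2°

Let the plane be z = a·E + b·N + c.
Well Q−Well P: −439a + 1154b = −163.9;  Well R−Well P: −475a − 186b = −164.
Solving gives a = 0.34890, b = −0.00930.
Unit vector along 305° is (sin 305°, cos 305°) = (-0.8192, 0.5736).
Slope in that direction = a·(-0.8192) + b·(0.5736) = −0.29114.
Apparent dip = arctan|0.29114| = 16.2° (true dip is 19.2°, so apparent ≤ true as expected).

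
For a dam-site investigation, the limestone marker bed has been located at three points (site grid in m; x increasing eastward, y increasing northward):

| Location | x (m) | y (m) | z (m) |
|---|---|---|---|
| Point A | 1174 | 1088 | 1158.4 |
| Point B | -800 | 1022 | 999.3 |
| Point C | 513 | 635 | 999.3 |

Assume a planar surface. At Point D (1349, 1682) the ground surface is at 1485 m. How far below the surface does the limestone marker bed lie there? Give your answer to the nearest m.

168 m

Two edge vectors: Point A→Point B = (-1974, -66, -159.1), Point A→Point C = (-661, -453, -159.1).
Normal n = (Point A→Point B) × (Point A→Point C) = (-61571.7, -208898.3, 850596).
So ∂z/∂x = −n_x/n_z = 0.07239 and ∂z/∂y = −n_y/n_z = 0.24559.
Intercept c from Point A: 1158.4 − 84.98 − 267.20 = 806.22.
At (1349, 1682): z_contact = 97.6 + 413.1 + 806.22 = 1316.9 m.
Depth below ground = 1485 − 1316.9 = 168 m.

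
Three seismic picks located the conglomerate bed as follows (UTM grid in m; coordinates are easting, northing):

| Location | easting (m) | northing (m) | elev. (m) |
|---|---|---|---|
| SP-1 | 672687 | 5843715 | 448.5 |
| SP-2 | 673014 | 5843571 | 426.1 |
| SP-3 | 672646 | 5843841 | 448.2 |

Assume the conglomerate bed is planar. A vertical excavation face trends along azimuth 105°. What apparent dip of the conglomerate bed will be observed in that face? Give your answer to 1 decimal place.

4.1°

Two edge vectors: SP-1→SP-2 = (327, -144, -22.4), SP-1→SP-3 = (-41, 126, -0.3).
Normal n = (SP-1→SP-2) × (SP-1→SP-3) = (2865.6, 1016.5, 35298).
So ∂z/∂easting = −n_x/n_z = −0.08118 and ∂z/∂northing = −n_y/n_z = −0.02880.
Unit vector along 105° is (sin 105°, cos 105°) = (0.9659, -0.2588).
Slope in that direction = a·(0.9659) + b·(-0.2588) = −0.07096.
Apparent dip = arctan|0.07096| = 4.1° (true dip is 4.9°, so apparent ≤ true as expected).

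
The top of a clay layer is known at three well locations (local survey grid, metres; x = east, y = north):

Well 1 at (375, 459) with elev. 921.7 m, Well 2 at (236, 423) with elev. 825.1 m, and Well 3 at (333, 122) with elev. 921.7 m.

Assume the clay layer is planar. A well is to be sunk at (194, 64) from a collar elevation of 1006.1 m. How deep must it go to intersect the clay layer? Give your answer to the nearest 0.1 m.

179.0 m

Let the plane be z = a·x + b·y + c.
Well 2−Well 1: −139a − 36b = −96.6;  Well 3−Well 1: −42a − 337b = 0.
Solving gives a = 0.71814, b = −0.08950.
Then c = 921.7 − a·375 − b·459 = 693.48.
At (194, 64): z_contact = 139.32 − 5.73 + 693.48 = 827.07 m.
Depth below ground = 1006.1 − 827.07 = 179.0 m.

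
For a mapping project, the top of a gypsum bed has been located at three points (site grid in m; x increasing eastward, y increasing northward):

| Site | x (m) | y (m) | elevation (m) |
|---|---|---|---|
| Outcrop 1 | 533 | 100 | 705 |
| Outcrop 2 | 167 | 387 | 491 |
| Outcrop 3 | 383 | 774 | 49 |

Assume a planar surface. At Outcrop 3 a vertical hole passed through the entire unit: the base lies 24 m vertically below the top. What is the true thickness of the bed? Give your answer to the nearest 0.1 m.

Let the plane be z = a·x + b·y + c.
Outcrop 2−Outcrop 1: −366a + 287b = −214;  Outcrop 3−Outcrop 1: −150a + 674b = −656.
Solving gives a = −0.21625, b = −1.02142.
|∇z| = √(a²+b²) = 1.04406, so dip δ = arctan(1.04406) = 46.23°.
True thickness = vertical thickness × cos δ = 24 × cos 46.23° = 16.6 m.

16.6 m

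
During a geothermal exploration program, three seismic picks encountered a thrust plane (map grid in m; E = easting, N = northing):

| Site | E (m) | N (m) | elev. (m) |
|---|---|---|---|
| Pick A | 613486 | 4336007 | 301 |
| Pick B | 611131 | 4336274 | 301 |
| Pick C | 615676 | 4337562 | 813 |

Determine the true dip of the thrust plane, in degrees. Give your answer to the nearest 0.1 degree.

Two edge vectors: Pick A→Pick B = (-2355, 267, 0), Pick A→Pick C = (2190, 1555, 512).
Normal n = (Pick A→Pick B) × (Pick A→Pick C) = (136704, 1205760, -4246755).
So ∂z/∂E = −n_x/n_z = 0.03219 and ∂z/∂N = −n_y/n_z = 0.28393.
Gradient magnitude |∇z| = √(a² + b²) = √(0.00104 + 0.08061) = 0.28574.
True dip = arctan(0.28574) = 15.9°, dipping toward S (azimuth ≈ 186°).

15.9°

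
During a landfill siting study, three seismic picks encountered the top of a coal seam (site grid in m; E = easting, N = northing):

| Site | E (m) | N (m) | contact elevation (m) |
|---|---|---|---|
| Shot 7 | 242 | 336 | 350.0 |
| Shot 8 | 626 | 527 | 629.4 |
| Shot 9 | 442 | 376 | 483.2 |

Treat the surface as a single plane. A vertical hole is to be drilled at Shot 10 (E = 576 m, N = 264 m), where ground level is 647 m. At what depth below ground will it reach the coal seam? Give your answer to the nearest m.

Two edge vectors: Shot 7→Shot 8 = (384, 191, 279.4), Shot 7→Shot 9 = (200, 40, 133.2).
Normal n = (Shot 7→Shot 8) × (Shot 7→Shot 9) = (14265.2, 4731.2, -22840).
So ∂z/∂E = −n_x/n_z = 0.62457 and ∂z/∂N = −n_y/n_z = 0.20715.
Intercept c from Shot 7: 350 − 151.15 − 69.60 = 129.25.
At (576, 264): z_contact = 359.8 + 54.7 + 129.25 = 543.7 m.
Depth below ground = 647 − 543.7 = 103 m.

103 m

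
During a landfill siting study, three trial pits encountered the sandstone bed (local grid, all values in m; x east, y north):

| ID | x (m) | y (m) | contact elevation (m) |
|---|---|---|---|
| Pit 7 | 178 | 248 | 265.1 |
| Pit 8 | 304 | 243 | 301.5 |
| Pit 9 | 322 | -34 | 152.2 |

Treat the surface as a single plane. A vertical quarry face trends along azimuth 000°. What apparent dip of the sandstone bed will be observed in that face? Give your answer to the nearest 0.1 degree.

29.2°

Let the plane be z = a·x + b·y + c.
Pit 8−Pit 7: 126a − 5b = 36.4;  Pit 9−Pit 7: 144a − 282b = −112.9.
Solving gives a = 0.31108, b = 0.55920.
Unit vector along 000° is (sin 0°, cos 0°) = (0.0000, 1.0000).
Slope in that direction = a·(0.0000) + b·(1.0000) = 0.55920.
Apparent dip = arctan|0.55920| = 29.2° (true dip is 32.6°, so apparent ≤ true as expected).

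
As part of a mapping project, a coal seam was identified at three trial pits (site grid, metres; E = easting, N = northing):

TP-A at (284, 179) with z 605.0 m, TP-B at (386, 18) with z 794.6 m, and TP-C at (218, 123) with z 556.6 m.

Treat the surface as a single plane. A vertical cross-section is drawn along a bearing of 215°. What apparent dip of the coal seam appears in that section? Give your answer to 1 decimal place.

Let the plane be z = a·E + b·N + c.
TP-B−TP-A: 102a − 161b = 189.6;  TP-C−TP-A: −66a − 56b = −48.4.
Solving gives a = 1.12682, b = −0.46375.
Unit vector along 215° is (sin 215°, cos 215°) = (-0.5736, -0.8192).
Slope in that direction = a·(-0.5736) + b·(-0.8192) = −0.26643.
Apparent dip = arctan|0.26643| = 14.9° (true dip is 50.6°, so apparent ≤ true as expected).

14.9°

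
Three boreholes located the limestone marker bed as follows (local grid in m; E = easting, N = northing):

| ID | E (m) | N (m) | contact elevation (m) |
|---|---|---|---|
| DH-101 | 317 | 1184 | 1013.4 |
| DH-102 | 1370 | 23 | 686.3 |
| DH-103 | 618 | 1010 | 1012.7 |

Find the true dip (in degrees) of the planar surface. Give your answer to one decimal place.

Two edge vectors: DH-101→DH-102 = (1053, -1161, -327.1), DH-101→DH-103 = (301, -174, -0.7).
Normal n = (DH-101→DH-102) × (DH-101→DH-103) = (-56102.7, -97720, 166239).
So ∂z/∂E = −n_x/n_z = 0.33748 and ∂z/∂N = −n_y/n_z = 0.58783.
Gradient magnitude |∇z| = √(a² + b²) = √(0.11389 + 0.34554) = 0.67782.
True dip = arctan(0.67782) = 34.1°, dipping toward SSW (azimuth ≈ 210°).

34.1°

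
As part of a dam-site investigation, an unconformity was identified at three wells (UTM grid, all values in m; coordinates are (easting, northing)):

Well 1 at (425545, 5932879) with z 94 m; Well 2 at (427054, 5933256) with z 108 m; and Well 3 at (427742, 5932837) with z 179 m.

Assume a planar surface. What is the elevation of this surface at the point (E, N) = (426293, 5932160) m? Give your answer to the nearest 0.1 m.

Let the plane be z = a·E + b·N + c.
Well 2−Well 1: 1509a + 377b = 14;  Well 3−Well 1: 2197a − 42b = 85.
Solving gives a = 0.036598564, b = −0.109356057.
Then c = 94 − a·425545 − b·5932879 = 633315.92.
At (426293, 5932160): z = 15601.7 − 648717.6 + 633315.92 = 200.0 m.

200.0 m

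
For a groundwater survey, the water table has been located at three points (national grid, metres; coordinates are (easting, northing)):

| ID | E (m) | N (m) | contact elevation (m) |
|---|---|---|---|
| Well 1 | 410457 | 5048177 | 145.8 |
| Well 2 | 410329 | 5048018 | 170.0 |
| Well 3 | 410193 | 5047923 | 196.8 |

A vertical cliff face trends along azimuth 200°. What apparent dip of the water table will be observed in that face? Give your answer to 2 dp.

Let the plane be z = a·E + b·N + c.
Well 2−Well 1: −128a − 159b = 24.2;  Well 3−Well 1: −264a − 254b = 51.
Solving gives a = −0.20733, b = 0.01471.
Unit vector along 200° is (sin 200°, cos 200°) = (-0.3420, -0.9397).
Slope in that direction = a·(-0.3420) + b·(-0.9397) = 0.05709.
Apparent dip = arctan|0.05709| = 3.27° (true dip is 11.7°, so apparent ≤ true as expected).

3.27°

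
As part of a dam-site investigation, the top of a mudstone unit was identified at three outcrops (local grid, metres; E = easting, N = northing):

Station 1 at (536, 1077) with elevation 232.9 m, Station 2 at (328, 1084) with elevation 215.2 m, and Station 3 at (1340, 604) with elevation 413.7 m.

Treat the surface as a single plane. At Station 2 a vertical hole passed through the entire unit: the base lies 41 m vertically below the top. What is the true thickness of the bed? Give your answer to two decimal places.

39.65 m

Two edge vectors: Station 1→Station 2 = (-208, 7, -17.7), Station 1→Station 3 = (804, -473, 180.8).
Normal n = (Station 1→Station 2) × (Station 1→Station 3) = (-7106.5, 23375.6, 92756).
So ∂z/∂E = −n_x/n_z = 0.07661 and ∂z/∂N = −n_y/n_z = −0.25201.
|∇z| = √(a²+b²) = 0.26340, so dip δ = arctan(0.26340) = 14.76°.
True thickness = vertical thickness × cos δ = 41 × cos 14.76° = 39.65 m.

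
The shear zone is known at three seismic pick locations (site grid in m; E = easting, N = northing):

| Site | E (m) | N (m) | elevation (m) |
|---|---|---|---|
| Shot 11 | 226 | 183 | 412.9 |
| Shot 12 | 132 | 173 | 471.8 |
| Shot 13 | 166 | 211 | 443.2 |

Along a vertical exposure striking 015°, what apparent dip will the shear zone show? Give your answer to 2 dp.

19.86°

Two edge vectors: Shot 11→Shot 12 = (-94, -10, 58.9), Shot 11→Shot 13 = (-60, 28, 30.3).
Normal n = (Shot 11→Shot 12) × (Shot 11→Shot 13) = (-1952.2, -685.8, -3232).
So ∂z/∂E = −n_x/n_z = −0.60402 and ∂z/∂N = −n_y/n_z = −0.21219.
Unit vector along 015° is (sin 15°, cos 15°) = (0.2588, 0.9659).
Slope in that direction = a·(0.2588) + b·(0.9659) = −0.36129.
Apparent dip = arctan|0.36129| = 19.86° (true dip is 32.6°, so apparent ≤ true as expected).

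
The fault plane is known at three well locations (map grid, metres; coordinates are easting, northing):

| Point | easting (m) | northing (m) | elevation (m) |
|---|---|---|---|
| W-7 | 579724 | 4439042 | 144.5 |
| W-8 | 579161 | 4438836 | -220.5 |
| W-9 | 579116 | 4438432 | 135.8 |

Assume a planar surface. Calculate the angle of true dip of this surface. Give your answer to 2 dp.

54.83°

Two edge vectors: W-7→W-8 = (-563, -206, -365), W-7→W-9 = (-608, -610, -8.7).
Normal n = (W-7→W-8) × (W-7→W-9) = (-220857.8, 217021.9, 218182).
So ∂z/∂easting = −n_x/n_z = 1.01226 and ∂z/∂northing = −n_y/n_z = −0.99468.
Gradient magnitude |∇z| = √(a² + b²) = √(1.02468 + 0.98939) = 1.41918.
True dip = arctan(1.41918) = 54.83°, dipping toward NW (azimuth ≈ 314°).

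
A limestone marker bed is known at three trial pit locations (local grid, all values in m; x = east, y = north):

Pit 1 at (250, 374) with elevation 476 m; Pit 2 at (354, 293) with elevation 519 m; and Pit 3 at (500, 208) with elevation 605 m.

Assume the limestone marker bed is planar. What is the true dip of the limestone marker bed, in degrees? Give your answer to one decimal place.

Let the plane be z = a·x + b·y + c.
Pit 2−Pit 1: 104a − 81b = 43;  Pit 3−Pit 1: 250a − 166b = 129.
Solving gives a = 1.10884, b = 0.89283.
Gradient magnitude |∇z| = √(a² + b²) = √(1.22953 + 0.79715) = 1.42362.
True dip = arctan(1.42362) = 54.9°, dipping toward SW (azimuth ≈ 231°).

54.9°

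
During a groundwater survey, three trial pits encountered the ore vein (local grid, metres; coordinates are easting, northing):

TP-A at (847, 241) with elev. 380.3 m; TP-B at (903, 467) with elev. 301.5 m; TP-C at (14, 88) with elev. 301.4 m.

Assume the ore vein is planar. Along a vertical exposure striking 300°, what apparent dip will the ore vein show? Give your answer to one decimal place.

18.7°

Two edge vectors: TP-A→TP-B = (56, 226, -78.8), TP-A→TP-C = (-833, -153, -78.9).
Normal n = (TP-A→TP-B) × (TP-A→TP-C) = (-29887.8, 70058.8, 179690).
So ∂z/∂easting = −n_x/n_z = 0.16633 and ∂z/∂northing = −n_y/n_z = −0.38989.
Unit vector along 300° is (sin 300°, cos 300°) = (-0.8660, 0.5000).
Slope in that direction = a·(-0.8660) + b·(0.5000) = −0.33899.
Apparent dip = arctan|0.33899| = 18.7° (true dip is 23.0°, so apparent ≤ true as expected).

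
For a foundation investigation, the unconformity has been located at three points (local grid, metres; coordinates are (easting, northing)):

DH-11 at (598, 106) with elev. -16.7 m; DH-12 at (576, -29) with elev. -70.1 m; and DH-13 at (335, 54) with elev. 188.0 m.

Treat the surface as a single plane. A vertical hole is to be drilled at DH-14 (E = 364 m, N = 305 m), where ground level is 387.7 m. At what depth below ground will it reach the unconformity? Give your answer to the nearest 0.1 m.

89.9 m

Two edge vectors: DH-11→DH-12 = (-22, -135, -53.4), DH-11→DH-13 = (-263, -52, 204.7).
Normal n = (DH-11→DH-12) × (DH-11→DH-13) = (-30411.3, 18547.6, -34361).
So ∂z/∂E = −n_x/n_z = −0.88505 and ∂z/∂N = −n_y/n_z = 0.53979.
Intercept c from DH-11: -16.7 + 529.26 − 57.22 = 455.34.
At (364, 305): z_contact = −322.16 + 164.63 + 455.34 = 297.82 m.
Depth below ground = 387.7 − 297.82 = 89.9 m.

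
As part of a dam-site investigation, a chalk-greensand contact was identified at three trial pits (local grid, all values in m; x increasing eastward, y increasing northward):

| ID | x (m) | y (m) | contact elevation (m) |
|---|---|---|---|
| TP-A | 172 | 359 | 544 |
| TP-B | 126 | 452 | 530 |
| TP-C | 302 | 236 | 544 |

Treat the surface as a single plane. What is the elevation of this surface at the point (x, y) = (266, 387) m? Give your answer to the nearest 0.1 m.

Two edge vectors: TP-A→TP-B = (-46, 93, -14), TP-A→TP-C = (130, -123, 0).
Normal n = (TP-A→TP-B) × (TP-A→TP-C) = (-1722, -1820, -6432).
So ∂z/∂x = −n_x/n_z = −0.26772 and ∂z/∂y = −n_y/n_z = −0.28296.
Intercept c from TP-A: 544 + 46.05 + 101.58 = 691.63.
At (266, 387): z = −71.2 − 109.5 + 691.63 = 510.9 m.

510.9 m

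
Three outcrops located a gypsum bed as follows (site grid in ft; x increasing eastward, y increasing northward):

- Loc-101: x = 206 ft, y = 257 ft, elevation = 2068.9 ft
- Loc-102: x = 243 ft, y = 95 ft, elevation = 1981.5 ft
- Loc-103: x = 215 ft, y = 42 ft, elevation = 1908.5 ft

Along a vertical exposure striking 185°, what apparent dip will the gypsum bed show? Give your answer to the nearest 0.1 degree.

41.5°

Let the plane be z = a·x + b·y + c.
Loc-102−Loc-101: 37a − 162b = −87.4;  Loc-103−Loc-101: 9a − 215b = −160.4.
Solving gives a = 1.10725, b = 0.79240.
Unit vector along 185° is (sin 185°, cos 185°) = (-0.0872, -0.9962).
Slope in that direction = a·(-0.0872) + b·(-0.9962) = −0.88588.
Apparent dip = arctan|0.88588| = 41.5° (true dip is 53.7°, so apparent ≤ true as expected).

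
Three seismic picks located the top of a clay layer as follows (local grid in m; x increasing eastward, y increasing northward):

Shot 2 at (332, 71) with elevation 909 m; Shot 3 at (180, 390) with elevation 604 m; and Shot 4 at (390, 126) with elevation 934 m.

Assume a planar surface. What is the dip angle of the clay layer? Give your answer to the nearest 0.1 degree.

Let the plane be z = a·x + b·y + c.
Shot 3−Shot 2: −152a + 319b = −305;  Shot 4−Shot 2: 58a + 55b = 25.
Solving gives a = 0.92138, b = −0.51709.
Gradient magnitude |∇z| = √(a² + b²) = √(0.84893 + 0.26738) = 1.05656.
True dip = arctan(1.05656) = 46.6°, dipping toward WNW (azimuth ≈ 299°).

46.6°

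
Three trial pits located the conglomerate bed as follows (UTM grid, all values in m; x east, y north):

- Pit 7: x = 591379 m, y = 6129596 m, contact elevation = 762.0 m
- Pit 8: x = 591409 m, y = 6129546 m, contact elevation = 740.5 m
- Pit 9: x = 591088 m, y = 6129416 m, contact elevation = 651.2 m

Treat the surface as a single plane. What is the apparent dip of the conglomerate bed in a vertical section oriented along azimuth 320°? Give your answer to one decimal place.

17.4°

Two edge vectors: Pit 7→Pit 8 = (30, -50, -21.5), Pit 7→Pit 9 = (-291, -180, -110.8).
Normal n = (Pit 7→Pit 8) × (Pit 7→Pit 9) = (1670, 9580.5, -19950).
So ∂z/∂x = −n_x/n_z = 0.08371 and ∂z/∂y = −n_y/n_z = 0.48023.
Unit vector along 320° is (sin 320°, cos 320°) = (-0.6428, 0.7660).
Slope in that direction = a·(-0.6428) + b·(0.7660) = 0.31407.
Apparent dip = arctan|0.31407| = 17.4° (true dip is 26.0°, so apparent ≤ true as expected).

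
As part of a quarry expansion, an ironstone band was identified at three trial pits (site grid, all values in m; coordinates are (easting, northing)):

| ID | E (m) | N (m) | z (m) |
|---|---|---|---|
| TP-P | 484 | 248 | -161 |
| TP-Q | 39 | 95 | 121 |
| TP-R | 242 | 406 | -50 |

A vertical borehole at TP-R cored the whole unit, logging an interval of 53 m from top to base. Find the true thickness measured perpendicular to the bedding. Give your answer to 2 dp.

Two edge vectors: TP-P→TP-Q = (-445, -153, 282), TP-P→TP-R = (-242, 158, 111).
Normal n = (TP-P→TP-Q) × (TP-P→TP-R) = (-61539, -18849, -107336).
So ∂z/∂E = −n_x/n_z = −0.57333 and ∂z/∂N = −n_y/n_z = −0.17561.
|∇z| = √(a²+b²) = 0.59962, so dip δ = arctan(0.59962) = 30.95°.
True thickness = vertical thickness × cos δ = 53 × cos 30.95° = 45.45 m.

45.45 m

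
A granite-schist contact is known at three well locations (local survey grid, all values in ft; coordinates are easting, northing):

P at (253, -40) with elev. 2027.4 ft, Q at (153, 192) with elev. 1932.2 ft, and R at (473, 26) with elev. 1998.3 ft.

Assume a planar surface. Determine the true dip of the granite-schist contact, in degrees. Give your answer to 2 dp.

22.49°

Let the plane be z = a·easting + b·northing + c.
Q−P: −100a + 232b = −95.2;  R−P: 220a + 66b = −29.1.
Solving gives a = −0.00812, b = −0.41384.
Gradient magnitude |∇z| = √(a² + b²) = √(0.00007 + 0.17127) = 0.41392.
True dip = arctan(0.41392) = 22.49°, dipping toward N (azimuth ≈ 001°).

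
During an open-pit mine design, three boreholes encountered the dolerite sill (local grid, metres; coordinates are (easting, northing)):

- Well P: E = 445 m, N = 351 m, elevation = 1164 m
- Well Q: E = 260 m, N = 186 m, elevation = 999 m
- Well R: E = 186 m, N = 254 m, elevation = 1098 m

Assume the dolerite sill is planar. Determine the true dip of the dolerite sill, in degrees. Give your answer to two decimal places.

51.31°

Two edge vectors: Well P→Well Q = (-185, -165, -165), Well P→Well R = (-259, -97, -66).
Normal n = (Well P→Well Q) × (Well P→Well R) = (-5115, 30525, -24790).
So ∂z/∂E = −n_x/n_z = −0.20633 and ∂z/∂N = −n_y/n_z = 1.23134.
Gradient magnitude |∇z| = √(a² + b²) = √(0.04257 + 1.51621) = 1.24851.
True dip = arctan(1.24851) = 51.31°, dipping toward S (azimuth ≈ 170°).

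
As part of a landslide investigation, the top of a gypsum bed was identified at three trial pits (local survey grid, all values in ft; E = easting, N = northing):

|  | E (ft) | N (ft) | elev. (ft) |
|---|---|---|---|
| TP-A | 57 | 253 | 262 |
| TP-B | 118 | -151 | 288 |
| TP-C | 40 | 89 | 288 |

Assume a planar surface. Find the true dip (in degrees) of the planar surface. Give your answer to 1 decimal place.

21.3°

Two edge vectors: TP-A→TP-B = (61, -404, 26), TP-A→TP-C = (-17, -164, 26).
Normal n = (TP-A→TP-B) × (TP-A→TP-C) = (-6240, -2028, -16872).
So ∂z/∂E = −n_x/n_z = −0.36984 and ∂z/∂N = −n_y/n_z = −0.12020.
Gradient magnitude |∇z| = √(a² + b²) = √(0.13678 + 0.01445) = 0.38889.
True dip = arctan(0.38889) = 21.3°, dipping toward ENE (azimuth ≈ 072°).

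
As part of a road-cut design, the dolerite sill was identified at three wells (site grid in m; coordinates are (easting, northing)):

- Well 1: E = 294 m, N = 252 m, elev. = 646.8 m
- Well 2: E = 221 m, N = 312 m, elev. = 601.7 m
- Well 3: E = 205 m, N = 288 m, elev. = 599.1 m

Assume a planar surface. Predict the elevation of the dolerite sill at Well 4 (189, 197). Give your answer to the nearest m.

Let the plane be z = a·E + b·N + c.
Well 2−Well 1: −73a + 60b = −45.1;  Well 3−Well 1: −89a + 36b = −47.7.
Solving gives a = 0.45664, b = −0.19609.
Then c = 646.8 − a·294 − b·252 = 561.96.
At (189, 197): z = 86.3 − 38.6 + 561.96 = 609.6 m.

610 m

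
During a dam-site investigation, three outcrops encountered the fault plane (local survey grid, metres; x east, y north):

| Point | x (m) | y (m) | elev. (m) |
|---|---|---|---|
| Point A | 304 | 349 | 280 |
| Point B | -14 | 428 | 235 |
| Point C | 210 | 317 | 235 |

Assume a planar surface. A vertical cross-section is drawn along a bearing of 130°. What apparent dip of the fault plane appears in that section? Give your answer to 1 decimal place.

Let the plane be z = a·x + b·y + c.
Point B−Point A: −318a + 79b = −45;  Point C−Point A: −94a − 32b = −45.
Solving gives a = 0.28377, b = 0.57266.
Unit vector along 130° is (sin 130°, cos 130°) = (0.7660, -0.6428).
Slope in that direction = a·(0.7660) + b·(-0.6428) = −0.15072.
Apparent dip = arctan|0.15072| = 8.6° (true dip is 32.6°, so apparent ≤ true as expected).

8.6°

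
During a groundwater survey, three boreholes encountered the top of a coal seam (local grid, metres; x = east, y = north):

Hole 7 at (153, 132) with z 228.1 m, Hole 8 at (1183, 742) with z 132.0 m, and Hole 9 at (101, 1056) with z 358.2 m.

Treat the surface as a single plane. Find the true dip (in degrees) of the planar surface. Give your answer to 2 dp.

12.16°

Two edge vectors: Hole 7→Hole 8 = (1030, 610, -96.1), Hole 7→Hole 9 = (-52, 924, 130.1).
Normal n = (Hole 7→Hole 8) × (Hole 7→Hole 9) = (168157.4, -129005.8, 983440).
So ∂z/∂x = −n_x/n_z = −0.17099 and ∂z/∂y = −n_y/n_z = 0.13118.
Gradient magnitude |∇z| = √(a² + b²) = √(0.02924 + 0.01721) = 0.21551.
True dip = arctan(0.21551) = 12.16°, dipping toward SE (azimuth ≈ 127°).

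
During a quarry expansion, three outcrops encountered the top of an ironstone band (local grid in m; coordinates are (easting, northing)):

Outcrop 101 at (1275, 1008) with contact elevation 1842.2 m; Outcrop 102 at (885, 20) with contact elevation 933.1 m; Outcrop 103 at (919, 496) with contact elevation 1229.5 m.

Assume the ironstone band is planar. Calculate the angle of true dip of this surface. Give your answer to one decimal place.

Let the plane be z = a·E + b·N + c.
Outcrop 102−Outcrop 101: −390a − 988b = −909.1;  Outcrop 103−Outcrop 101: −356a − 512b = −612.7.
Solving gives a = 0.92003, b = 0.55697.
Gradient magnitude |∇z| = √(a² + b²) = √(0.84645 + 0.31022) = 1.07549.
True dip = arctan(1.07549) = 47.1°, dipping toward WSW (azimuth ≈ 239°).

47.1°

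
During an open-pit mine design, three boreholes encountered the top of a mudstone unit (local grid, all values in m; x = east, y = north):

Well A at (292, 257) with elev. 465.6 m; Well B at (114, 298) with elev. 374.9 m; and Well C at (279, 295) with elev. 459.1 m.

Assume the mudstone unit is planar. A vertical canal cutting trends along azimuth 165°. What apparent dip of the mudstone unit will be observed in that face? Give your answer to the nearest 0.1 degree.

Two edge vectors: Well A→Well B = (-178, 41, -90.7), Well A→Well C = (-13, 38, -6.5).
Normal n = (Well A→Well B) × (Well A→Well C) = (3180.1, 22.1, -6231).
So ∂z/∂x = −n_x/n_z = 0.51037 and ∂z/∂y = −n_y/n_z = 0.00355.
Unit vector along 165° is (sin 165°, cos 165°) = (0.2588, -0.9659).
Slope in that direction = a·(0.2588) + b·(-0.9659) = 0.12867.
Apparent dip = arctan|0.12867| = 7.3° (true dip is 27.0°, so apparent ≤ true as expected).

7.3°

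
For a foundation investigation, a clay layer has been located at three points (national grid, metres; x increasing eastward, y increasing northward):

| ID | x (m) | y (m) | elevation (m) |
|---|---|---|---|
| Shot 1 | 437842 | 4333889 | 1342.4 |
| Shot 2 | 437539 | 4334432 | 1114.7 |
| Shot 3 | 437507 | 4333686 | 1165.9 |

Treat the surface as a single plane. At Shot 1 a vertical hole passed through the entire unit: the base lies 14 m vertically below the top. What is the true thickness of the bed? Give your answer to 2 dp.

12.05 m

Two edge vectors: Shot 1→Shot 2 = (-303, 543, -227.7), Shot 1→Shot 3 = (-335, -203, -176.5).
Normal n = (Shot 1→Shot 2) × (Shot 1→Shot 3) = (-142062.6, 22800, 243414).
So ∂z/∂x = −n_x/n_z = 0.58363 and ∂z/∂y = −n_y/n_z = −0.09367.
|∇z| = √(a²+b²) = 0.59109, so dip δ = arctan(0.59109) = 30.59°.
True thickness = vertical thickness × cos δ = 14 × cos 30.59° = 12.05 m.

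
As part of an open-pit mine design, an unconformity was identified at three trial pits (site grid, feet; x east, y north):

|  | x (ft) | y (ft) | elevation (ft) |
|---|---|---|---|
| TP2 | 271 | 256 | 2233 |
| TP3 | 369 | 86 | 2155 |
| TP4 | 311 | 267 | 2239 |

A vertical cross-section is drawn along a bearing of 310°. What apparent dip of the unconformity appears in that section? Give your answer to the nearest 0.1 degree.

16.0°

Let the plane be z = a·x + b·y + c.
TP3−TP2: 98a − 170b = −78;  TP4−TP2: 40a + 11b = 6.
Solving gives a = 0.02056, b = 0.47068.
Unit vector along 310° is (sin 310°, cos 310°) = (-0.7660, 0.6428).
Slope in that direction = a·(-0.7660) + b·(0.6428) = 0.28679.
Apparent dip = arctan|0.28679| = 16.0° (true dip is 25.2°, so apparent ≤ true as expected).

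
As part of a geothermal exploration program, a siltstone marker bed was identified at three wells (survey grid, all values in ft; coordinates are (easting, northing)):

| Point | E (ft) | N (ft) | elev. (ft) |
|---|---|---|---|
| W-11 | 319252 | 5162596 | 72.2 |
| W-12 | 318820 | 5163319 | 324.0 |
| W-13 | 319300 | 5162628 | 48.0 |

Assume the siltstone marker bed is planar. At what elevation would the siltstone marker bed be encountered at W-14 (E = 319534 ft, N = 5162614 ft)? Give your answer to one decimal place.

Two edge vectors: W-11→W-12 = (-432, 723, 251.8), W-11→W-13 = (48, 32, -24.2).
Normal n = (W-11→W-12) × (W-11→W-13) = (-25554.2, 1632, -48528).
So ∂z/∂E = −n_x/n_z = −0.526586713 and ∂z/∂N = −n_y/n_z = 0.033630069.
Intercept c from W-11: 72.2 + 168113.86 − 173618.46 = −5432.40.
At (319534, 5162614): z = −168262.4 + 173619.1 − 5432.40 = -75.7 ft.

-75.7 ft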